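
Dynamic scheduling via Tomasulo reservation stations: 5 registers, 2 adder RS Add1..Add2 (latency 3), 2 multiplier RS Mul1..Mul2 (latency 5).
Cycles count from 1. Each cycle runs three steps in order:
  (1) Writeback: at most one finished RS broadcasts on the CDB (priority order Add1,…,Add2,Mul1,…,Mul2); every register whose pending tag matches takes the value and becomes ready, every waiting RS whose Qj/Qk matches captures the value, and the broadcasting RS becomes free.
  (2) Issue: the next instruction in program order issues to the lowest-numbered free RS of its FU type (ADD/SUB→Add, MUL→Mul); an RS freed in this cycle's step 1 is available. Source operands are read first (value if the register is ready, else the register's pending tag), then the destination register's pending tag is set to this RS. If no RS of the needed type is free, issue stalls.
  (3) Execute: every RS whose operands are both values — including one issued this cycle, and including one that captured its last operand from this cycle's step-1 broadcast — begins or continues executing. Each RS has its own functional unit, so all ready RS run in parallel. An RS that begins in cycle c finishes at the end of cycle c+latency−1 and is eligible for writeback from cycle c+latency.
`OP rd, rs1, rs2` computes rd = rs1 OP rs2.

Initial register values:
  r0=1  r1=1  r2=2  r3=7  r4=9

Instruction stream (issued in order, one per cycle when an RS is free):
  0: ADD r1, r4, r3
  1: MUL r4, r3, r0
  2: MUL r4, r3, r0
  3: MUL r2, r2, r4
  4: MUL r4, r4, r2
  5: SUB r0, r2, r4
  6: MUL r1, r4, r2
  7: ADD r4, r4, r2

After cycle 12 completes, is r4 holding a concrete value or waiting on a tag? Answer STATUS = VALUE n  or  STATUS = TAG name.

STATUS = TAG Mul2

cycle 1: issue ADD r1<-Add1 // r0:1,r1:Add1,r2:2,r3:7,r4:9
cycle 2: issue MUL r4<-Mul1 // r0:1,r1:Add1,r2:2,r3:7,r4:Mul1
cycle 3: issue MUL r4<-Mul2 // r0:1,r1:Add1,r2:2,r3:7,r4:Mul2
cycle 4: CDB Add1=16; stall // r0:1,r1:16,r2:2,r3:7,r4:Mul2
cycle 5: stall // r0:1,r1:16,r2:2,r3:7,r4:Mul2
cycle 6: stall // r0:1,r1:16,r2:2,r3:7,r4:Mul2
cycle 7: CDB Mul1=7; issue MUL r2<-Mul1 // r0:1,r1:16,r2:Mul1,r3:7,r4:Mul2
cycle 8: CDB Mul2=7; issue MUL r4<-Mul2 // r0:1,r1:16,r2:Mul1,r3:7,r4:Mul2
cycle 9: issue SUB r0<-Add1 // r0:Add1,r1:16,r2:Mul1,r3:7,r4:Mul2
cycle 10: stall // r0:Add1,r1:16,r2:Mul1,r3:7,r4:Mul2
cycle 11: stall // r0:Add1,r1:16,r2:Mul1,r3:7,r4:Mul2
cycle 12: stall // r0:Add1,r1:16,r2:Mul1,r3:7,r4:Mul2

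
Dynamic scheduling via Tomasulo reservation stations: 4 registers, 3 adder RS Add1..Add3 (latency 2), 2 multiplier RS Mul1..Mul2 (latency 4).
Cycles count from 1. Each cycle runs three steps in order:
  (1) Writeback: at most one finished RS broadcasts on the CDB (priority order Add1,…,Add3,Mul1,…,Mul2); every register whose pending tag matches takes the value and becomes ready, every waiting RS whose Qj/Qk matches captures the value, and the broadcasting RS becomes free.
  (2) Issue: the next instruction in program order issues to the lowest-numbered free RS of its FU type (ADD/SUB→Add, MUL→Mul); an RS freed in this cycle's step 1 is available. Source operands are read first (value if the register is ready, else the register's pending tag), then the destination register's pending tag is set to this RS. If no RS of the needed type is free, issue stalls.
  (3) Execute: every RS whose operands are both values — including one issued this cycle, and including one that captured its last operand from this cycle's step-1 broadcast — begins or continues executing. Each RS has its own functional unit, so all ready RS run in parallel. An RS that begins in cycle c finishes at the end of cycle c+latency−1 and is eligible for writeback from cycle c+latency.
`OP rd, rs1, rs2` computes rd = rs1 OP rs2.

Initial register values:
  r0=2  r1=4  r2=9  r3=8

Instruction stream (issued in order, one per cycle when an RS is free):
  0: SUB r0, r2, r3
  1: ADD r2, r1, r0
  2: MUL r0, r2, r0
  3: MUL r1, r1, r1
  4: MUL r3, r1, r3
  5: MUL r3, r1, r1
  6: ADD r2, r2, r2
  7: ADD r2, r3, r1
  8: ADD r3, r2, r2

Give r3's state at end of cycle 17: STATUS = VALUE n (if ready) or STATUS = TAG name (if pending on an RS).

STATUS = VALUE 544

  c1: issue SUB r0<-Add1  regs: r0:Add1,r1:4,r2:9,r3:8
  c2: issue ADD r2<-Add2  regs: r0:Add1,r1:4,r2:Add2,r3:8
  c3: CDB Add1=1; issue MUL r0<-Mul1  regs: r0:Mul1,r1:4,r2:Add2,r3:8
  c4: issue MUL r1<-Mul2  regs: r0:Mul1,r1:Mul2,r2:Add2,r3:8
  c5: CDB Add2=5; stall  regs: r0:Mul1,r1:Mul2,r2:5,r3:8
  c6: stall  regs: r0:Mul1,r1:Mul2,r2:5,r3:8
  c7: stall  regs: r0:Mul1,r1:Mul2,r2:5,r3:8
  c8: CDB Mul2=16; issue MUL r3<-Mul2  regs: r0:Mul1,r1:16,r2:5,r3:Mul2
  c9: CDB Mul1=5; issue MUL r3<-Mul1  regs: r0:5,r1:16,r2:5,r3:Mul1
  c10: issue ADD r2<-Add1  regs: r0:5,r1:16,r2:Add1,r3:Mul1
  c11: issue ADD r2<-Add2  regs: r0:5,r1:16,r2:Add2,r3:Mul1
  c12: CDB Add1=10; issue ADD r3<-Add1  regs: r0:5,r1:16,r2:Add2,r3:Add1
  c13: CDB Mul1=256  regs: r0:5,r1:16,r2:Add2,r3:Add1
  c14: CDB Mul2=128  regs: r0:5,r1:16,r2:Add2,r3:Add1
  c15: CDB Add2=272  regs: r0:5,r1:16,r2:272,r3:Add1
  c16: -  regs: r0:5,r1:16,r2:272,r3:Add1
  c17: CDB Add1=544  regs: r0:5,r1:16,r2:272,r3:544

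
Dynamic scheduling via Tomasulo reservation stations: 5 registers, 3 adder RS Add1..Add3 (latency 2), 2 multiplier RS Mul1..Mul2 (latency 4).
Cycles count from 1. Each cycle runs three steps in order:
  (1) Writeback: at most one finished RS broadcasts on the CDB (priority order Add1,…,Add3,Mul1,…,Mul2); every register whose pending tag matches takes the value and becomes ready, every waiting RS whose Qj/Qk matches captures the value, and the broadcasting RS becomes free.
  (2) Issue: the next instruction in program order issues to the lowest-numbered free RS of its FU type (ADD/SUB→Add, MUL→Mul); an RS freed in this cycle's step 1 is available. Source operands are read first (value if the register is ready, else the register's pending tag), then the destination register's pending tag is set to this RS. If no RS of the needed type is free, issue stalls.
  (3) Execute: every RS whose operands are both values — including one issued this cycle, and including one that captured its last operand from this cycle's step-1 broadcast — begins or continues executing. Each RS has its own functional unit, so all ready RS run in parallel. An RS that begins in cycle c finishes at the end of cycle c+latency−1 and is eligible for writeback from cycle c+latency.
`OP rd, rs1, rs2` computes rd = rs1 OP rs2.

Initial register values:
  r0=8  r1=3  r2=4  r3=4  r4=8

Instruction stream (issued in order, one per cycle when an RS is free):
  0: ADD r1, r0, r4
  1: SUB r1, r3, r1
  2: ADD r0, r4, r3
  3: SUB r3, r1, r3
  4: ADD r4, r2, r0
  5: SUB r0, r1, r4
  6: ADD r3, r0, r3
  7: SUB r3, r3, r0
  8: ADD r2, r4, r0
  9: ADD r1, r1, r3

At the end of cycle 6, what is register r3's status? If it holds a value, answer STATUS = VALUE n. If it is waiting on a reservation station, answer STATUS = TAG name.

  c1: issue ADD r1<-Add1  regs: r0:8,r1:Add1,r2:4,r3:4,r4:8
  c2: issue SUB r1<-Add2  regs: r0:8,r1:Add2,r2:4,r3:4,r4:8
  c3: CDB Add1=16; issue ADD r0<-Add1  regs: r0:Add1,r1:Add2,r2:4,r3:4,r4:8
  c4: issue SUB r3<-Add3  regs: r0:Add1,r1:Add2,r2:4,r3:Add3,r4:8
  c5: CDB Add1=12; issue ADD r4<-Add1  regs: r0:12,r1:Add2,r2:4,r3:Add3,r4:Add1
  c6: CDB Add2=-12; issue SUB r0<-Add2  regs: r0:Add2,r1:-12,r2:4,r3:Add3,r4:Add1

STATUS = TAG Add3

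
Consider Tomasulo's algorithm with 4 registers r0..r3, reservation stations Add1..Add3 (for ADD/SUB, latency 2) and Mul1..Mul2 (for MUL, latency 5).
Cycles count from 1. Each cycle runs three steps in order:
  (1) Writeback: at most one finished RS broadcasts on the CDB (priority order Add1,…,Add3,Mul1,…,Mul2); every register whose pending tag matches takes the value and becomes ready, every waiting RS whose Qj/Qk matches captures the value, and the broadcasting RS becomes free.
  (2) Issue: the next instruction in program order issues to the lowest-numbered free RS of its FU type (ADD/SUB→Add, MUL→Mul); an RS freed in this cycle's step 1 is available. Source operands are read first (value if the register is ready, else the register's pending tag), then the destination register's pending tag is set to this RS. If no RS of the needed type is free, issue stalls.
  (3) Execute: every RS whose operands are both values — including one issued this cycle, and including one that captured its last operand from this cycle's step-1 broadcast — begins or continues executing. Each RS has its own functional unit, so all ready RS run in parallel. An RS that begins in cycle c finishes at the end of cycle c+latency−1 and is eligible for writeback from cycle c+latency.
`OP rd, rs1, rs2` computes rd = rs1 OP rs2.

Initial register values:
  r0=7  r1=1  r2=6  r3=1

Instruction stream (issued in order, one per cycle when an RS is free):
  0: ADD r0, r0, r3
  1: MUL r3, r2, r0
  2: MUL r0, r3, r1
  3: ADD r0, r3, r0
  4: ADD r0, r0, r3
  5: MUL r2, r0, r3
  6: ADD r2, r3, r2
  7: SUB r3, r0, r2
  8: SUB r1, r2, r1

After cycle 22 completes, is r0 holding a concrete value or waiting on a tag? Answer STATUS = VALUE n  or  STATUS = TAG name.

cycle 1: issue ADD r0<-Add1 // r0:Add1,r1:1,r2:6,r3:1
cycle 2: issue MUL r3<-Mul1 // r0:Add1,r1:1,r2:6,r3:Mul1
cycle 3: CDB Add1=8; issue MUL r0<-Mul2 // r0:Mul2,r1:1,r2:6,r3:Mul1
cycle 4: issue ADD r0<-Add1 // r0:Add1,r1:1,r2:6,r3:Mul1
cycle 5: issue ADD r0<-Add2 // r0:Add2,r1:1,r2:6,r3:Mul1
cycle 6: stall // r0:Add2,r1:1,r2:6,r3:Mul1
cycle 7: stall // r0:Add2,r1:1,r2:6,r3:Mul1
cycle 8: CDB Mul1=48; issue MUL r2<-Mul1 // r0:Add2,r1:1,r2:Mul1,r3:48
cycle 9: issue ADD r2<-Add3 // r0:Add2,r1:1,r2:Add3,r3:48
cycle 10: stall // r0:Add2,r1:1,r2:Add3,r3:48
cycle 11: stall // r0:Add2,r1:1,r2:Add3,r3:48
cycle 12: stall // r0:Add2,r1:1,r2:Add3,r3:48
cycle 13: CDB Mul2=48; stall // r0:Add2,r1:1,r2:Add3,r3:48
cycle 14: stall // r0:Add2,r1:1,r2:Add3,r3:48
cycle 15: CDB Add1=96; issue SUB r3<-Add1 // r0:Add2,r1:1,r2:Add3,r3:Add1
cycle 16: stall // r0:Add2,r1:1,r2:Add3,r3:Add1
cycle 17: CDB Add2=144; issue SUB r1<-Add2 // r0:144,r1:Add2,r2:Add3,r3:Add1
cycle 18: - // r0:144,r1:Add2,r2:Add3,r3:Add1
cycle 19: - // r0:144,r1:Add2,r2:Add3,r3:Add1
cycle 20: - // r0:144,r1:Add2,r2:Add3,r3:Add1
cycle 21: - // r0:144,r1:Add2,r2:Add3,r3:Add1
cycle 22: CDB Mul1=6912 // r0:144,r1:Add2,r2:Add3,r3:Add1

STATUS = VALUE 144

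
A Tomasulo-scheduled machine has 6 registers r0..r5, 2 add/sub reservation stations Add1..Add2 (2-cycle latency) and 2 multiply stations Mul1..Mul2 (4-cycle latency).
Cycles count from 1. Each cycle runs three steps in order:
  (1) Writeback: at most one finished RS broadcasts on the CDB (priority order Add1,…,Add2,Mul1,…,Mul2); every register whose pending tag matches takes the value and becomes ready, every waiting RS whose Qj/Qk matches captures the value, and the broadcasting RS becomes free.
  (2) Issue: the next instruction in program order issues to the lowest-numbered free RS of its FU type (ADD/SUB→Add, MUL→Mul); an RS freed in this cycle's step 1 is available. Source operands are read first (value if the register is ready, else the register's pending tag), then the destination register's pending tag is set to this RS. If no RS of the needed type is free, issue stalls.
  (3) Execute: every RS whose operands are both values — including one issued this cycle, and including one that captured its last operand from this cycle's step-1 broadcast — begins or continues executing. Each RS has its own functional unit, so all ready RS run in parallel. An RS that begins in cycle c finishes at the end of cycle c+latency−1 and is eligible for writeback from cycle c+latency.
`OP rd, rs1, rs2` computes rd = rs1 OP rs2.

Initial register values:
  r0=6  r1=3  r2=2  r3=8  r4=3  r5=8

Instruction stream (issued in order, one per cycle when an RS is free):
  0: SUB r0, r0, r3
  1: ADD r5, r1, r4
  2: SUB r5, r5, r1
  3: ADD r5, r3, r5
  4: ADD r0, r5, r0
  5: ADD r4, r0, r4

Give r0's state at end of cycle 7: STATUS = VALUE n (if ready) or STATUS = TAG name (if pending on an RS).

  c1: issue SUB r0<-Add1  regs: r0:Add1,r1:3,r2:2,r3:8,r4:3,r5:8
  c2: issue ADD r5<-Add2  regs: r0:Add1,r1:3,r2:2,r3:8,r4:3,r5:Add2
  c3: CDB Add1=-2; issue SUB r5<-Add1  regs: r0:-2,r1:3,r2:2,r3:8,r4:3,r5:Add1
  c4: CDB Add2=6; issue ADD r5<-Add2  regs: r0:-2,r1:3,r2:2,r3:8,r4:3,r5:Add2
  c5: stall  regs: r0:-2,r1:3,r2:2,r3:8,r4:3,r5:Add2
  c6: CDB Add1=3; issue ADD r0<-Add1  regs: r0:Add1,r1:3,r2:2,r3:8,r4:3,r5:Add2
  c7: stall  regs: r0:Add1,r1:3,r2:2,r3:8,r4:3,r5:Add2

STATUS = TAG Add1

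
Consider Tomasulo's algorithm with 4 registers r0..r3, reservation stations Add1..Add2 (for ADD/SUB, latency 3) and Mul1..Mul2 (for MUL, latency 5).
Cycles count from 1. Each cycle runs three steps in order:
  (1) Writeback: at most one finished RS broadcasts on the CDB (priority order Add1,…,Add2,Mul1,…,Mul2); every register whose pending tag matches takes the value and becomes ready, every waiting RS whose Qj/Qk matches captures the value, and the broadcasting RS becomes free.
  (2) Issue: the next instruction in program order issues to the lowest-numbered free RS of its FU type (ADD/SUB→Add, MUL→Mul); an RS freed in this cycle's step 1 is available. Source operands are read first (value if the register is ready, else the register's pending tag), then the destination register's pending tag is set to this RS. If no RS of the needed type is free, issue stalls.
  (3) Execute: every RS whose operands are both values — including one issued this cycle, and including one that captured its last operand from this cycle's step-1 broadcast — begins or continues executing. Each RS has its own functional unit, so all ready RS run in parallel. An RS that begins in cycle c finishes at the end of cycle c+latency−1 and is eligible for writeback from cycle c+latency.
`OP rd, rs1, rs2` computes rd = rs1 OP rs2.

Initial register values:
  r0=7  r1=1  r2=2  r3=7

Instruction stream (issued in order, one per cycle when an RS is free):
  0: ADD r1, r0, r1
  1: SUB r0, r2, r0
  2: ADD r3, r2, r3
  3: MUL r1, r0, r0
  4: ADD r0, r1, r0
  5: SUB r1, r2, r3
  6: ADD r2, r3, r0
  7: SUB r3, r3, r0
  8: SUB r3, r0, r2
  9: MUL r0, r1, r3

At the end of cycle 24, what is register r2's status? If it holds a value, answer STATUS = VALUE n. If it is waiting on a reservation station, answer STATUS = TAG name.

c1: issue ADD r1<-Add1 | r0:7,r1:Add1,r2:2,r3:7
c2: issue SUB r0<-Add2 | r0:Add2,r1:Add1,r2:2,r3:7
c3: stall | r0:Add2,r1:Add1,r2:2,r3:7
c4: CDB Add1=8; issue ADD r3<-Add1 | r0:Add2,r1:8,r2:2,r3:Add1
c5: CDB Add2=-5; issue MUL r1<-Mul1 | r0:-5,r1:Mul1,r2:2,r3:Add1
c6: issue ADD r0<-Add2 | r0:Add2,r1:Mul1,r2:2,r3:Add1
c7: CDB Add1=9; issue SUB r1<-Add1 | r0:Add2,r1:Add1,r2:2,r3:9
c8: stall | r0:Add2,r1:Add1,r2:2,r3:9
c9: stall | r0:Add2,r1:Add1,r2:2,r3:9
c10: CDB Add1=-7; issue ADD r2<-Add1 | r0:Add2,r1:-7,r2:Add1,r3:9
c11: CDB Mul1=25; stall | r0:Add2,r1:-7,r2:Add1,r3:9
c12: stall | r0:Add2,r1:-7,r2:Add1,r3:9
c13: stall | r0:Add2,r1:-7,r2:Add1,r3:9
c14: CDB Add2=20; issue SUB r3<-Add2 | r0:20,r1:-7,r2:Add1,r3:Add2
c15: stall | r0:20,r1:-7,r2:Add1,r3:Add2
c16: stall | r0:20,r1:-7,r2:Add1,r3:Add2
c17: CDB Add1=29; issue SUB r3<-Add1 | r0:20,r1:-7,r2:29,r3:Add1
c18: CDB Add2=-11; issue MUL r0<-Mul1 | r0:Mul1,r1:-7,r2:29,r3:Add1
c19: - | r0:Mul1,r1:-7,r2:29,r3:Add1
c20: CDB Add1=-9 | r0:Mul1,r1:-7,r2:29,r3:-9
c21: - | r0:Mul1,r1:-7,r2:29,r3:-9
c22: - | r0:Mul1,r1:-7,r2:29,r3:-9
c23: - | r0:Mul1,r1:-7,r2:29,r3:-9
c24: - | r0:Mul1,r1:-7,r2:29,r3:-9

STATUS = VALUE 29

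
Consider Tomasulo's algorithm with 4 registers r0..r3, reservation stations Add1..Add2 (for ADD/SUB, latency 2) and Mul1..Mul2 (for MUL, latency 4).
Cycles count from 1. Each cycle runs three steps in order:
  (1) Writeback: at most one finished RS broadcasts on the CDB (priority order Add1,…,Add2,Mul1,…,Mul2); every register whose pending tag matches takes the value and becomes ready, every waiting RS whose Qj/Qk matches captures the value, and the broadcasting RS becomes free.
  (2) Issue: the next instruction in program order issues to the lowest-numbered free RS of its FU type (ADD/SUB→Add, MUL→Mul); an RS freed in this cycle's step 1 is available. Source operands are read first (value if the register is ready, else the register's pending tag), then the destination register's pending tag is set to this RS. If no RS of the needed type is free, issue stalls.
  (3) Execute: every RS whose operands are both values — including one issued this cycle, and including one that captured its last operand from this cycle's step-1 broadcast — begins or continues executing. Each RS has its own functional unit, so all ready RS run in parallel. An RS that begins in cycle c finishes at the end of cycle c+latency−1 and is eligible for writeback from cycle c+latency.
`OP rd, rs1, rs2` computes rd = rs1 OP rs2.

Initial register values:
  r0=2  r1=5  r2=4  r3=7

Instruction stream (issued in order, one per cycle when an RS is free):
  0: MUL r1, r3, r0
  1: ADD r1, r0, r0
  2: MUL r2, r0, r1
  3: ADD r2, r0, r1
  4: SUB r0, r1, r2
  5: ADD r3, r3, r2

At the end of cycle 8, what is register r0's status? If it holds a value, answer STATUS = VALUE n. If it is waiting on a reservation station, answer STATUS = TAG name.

STATUS = TAG Add2

c1: issue MUL r1<-Mul1 | r0:2,r1:Mul1,r2:4,r3:7
c2: issue ADD r1<-Add1 | r0:2,r1:Add1,r2:4,r3:7
c3: issue MUL r2<-Mul2 | r0:2,r1:Add1,r2:Mul2,r3:7
c4: CDB Add1=4; issue ADD r2<-Add1 | r0:2,r1:4,r2:Add1,r3:7
c5: CDB Mul1=14; issue SUB r0<-Add2 | r0:Add2,r1:4,r2:Add1,r3:7
c6: CDB Add1=6; issue ADD r3<-Add1 | r0:Add2,r1:4,r2:6,r3:Add1
c7: - | r0:Add2,r1:4,r2:6,r3:Add1
c8: CDB Add1=13 | r0:Add2,r1:4,r2:6,r3:13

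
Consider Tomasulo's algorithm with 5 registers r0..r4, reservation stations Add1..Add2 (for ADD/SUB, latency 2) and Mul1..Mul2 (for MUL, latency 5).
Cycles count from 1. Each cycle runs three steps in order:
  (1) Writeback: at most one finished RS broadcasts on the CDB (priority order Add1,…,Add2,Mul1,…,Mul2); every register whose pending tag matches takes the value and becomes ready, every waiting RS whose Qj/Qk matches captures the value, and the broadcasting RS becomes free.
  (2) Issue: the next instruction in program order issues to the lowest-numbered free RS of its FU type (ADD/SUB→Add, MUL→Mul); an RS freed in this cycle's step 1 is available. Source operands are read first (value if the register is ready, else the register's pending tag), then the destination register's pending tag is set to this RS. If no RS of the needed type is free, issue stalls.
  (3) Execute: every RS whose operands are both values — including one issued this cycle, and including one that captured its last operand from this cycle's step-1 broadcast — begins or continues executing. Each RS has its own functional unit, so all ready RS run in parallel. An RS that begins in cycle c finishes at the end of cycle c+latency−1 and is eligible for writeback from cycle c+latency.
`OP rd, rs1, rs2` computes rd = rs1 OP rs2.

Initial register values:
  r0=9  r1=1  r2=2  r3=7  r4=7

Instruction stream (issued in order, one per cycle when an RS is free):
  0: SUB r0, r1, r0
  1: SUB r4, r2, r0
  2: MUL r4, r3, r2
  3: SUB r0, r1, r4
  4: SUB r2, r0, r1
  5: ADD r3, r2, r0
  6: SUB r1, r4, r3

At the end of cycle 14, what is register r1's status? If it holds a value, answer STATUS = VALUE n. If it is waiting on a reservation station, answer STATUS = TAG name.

  c1: issue SUB r0<-Add1  regs: r0:Add1,r1:1,r2:2,r3:7,r4:7
  c2: issue SUB r4<-Add2  regs: r0:Add1,r1:1,r2:2,r3:7,r4:Add2
  c3: CDB Add1=-8; issue MUL r4<-Mul1  regs: r0:-8,r1:1,r2:2,r3:7,r4:Mul1
  c4: issue SUB r0<-Add1  regs: r0:Add1,r1:1,r2:2,r3:7,r4:Mul1
  c5: CDB Add2=10; issue SUB r2<-Add2  regs: r0:Add1,r1:1,r2:Add2,r3:7,r4:Mul1
  c6: stall  regs: r0:Add1,r1:1,r2:Add2,r3:7,r4:Mul1
  c7: stall  regs: r0:Add1,r1:1,r2:Add2,r3:7,r4:Mul1
  c8: CDB Mul1=14; stall  regs: r0:Add1,r1:1,r2:Add2,r3:7,r4:14
  c9: stall  regs: r0:Add1,r1:1,r2:Add2,r3:7,r4:14
  c10: CDB Add1=-13; issue ADD r3<-Add1  regs: r0:-13,r1:1,r2:Add2,r3:Add1,r4:14
  c11: stall  regs: r0:-13,r1:1,r2:Add2,r3:Add1,r4:14
  c12: CDB Add2=-14; issue SUB r1<-Add2  regs: r0:-13,r1:Add2,r2:-14,r3:Add1,r4:14
  c13: -  regs: r0:-13,r1:Add2,r2:-14,r3:Add1,r4:14
  c14: CDB Add1=-27  regs: r0:-13,r1:Add2,r2:-14,r3:-27,r4:14

STATUS = TAG Add2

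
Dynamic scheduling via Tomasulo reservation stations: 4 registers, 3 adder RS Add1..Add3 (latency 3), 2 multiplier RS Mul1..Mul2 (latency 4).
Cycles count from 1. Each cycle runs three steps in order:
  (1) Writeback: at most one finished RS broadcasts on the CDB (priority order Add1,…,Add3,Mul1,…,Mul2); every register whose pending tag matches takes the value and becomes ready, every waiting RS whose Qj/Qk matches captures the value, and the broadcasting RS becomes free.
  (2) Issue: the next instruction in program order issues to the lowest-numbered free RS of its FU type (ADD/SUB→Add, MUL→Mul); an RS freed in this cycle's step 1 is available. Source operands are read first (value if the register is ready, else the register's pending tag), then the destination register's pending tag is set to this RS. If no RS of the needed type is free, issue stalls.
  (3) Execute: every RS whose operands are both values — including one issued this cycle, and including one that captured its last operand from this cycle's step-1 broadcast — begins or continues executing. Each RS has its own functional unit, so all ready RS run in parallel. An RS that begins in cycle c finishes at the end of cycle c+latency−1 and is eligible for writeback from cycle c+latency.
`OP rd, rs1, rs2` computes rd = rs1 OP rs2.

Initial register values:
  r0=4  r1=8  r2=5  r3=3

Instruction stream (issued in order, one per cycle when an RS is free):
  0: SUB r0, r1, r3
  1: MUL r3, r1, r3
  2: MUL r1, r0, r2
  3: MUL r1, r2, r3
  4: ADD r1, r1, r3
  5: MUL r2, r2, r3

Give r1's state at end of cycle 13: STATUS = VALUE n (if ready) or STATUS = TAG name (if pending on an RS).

cycle 1: issue SUB r0<-Add1 // r0:Add1,r1:8,r2:5,r3:3
cycle 2: issue MUL r3<-Mul1 // r0:Add1,r1:8,r2:5,r3:Mul1
cycle 3: issue MUL r1<-Mul2 // r0:Add1,r1:Mul2,r2:5,r3:Mul1
cycle 4: CDB Add1=5; stall // r0:5,r1:Mul2,r2:5,r3:Mul1
cycle 5: stall // r0:5,r1:Mul2,r2:5,r3:Mul1
cycle 6: CDB Mul1=24; issue MUL r1<-Mul1 // r0:5,r1:Mul1,r2:5,r3:24
cycle 7: issue ADD r1<-Add1 // r0:5,r1:Add1,r2:5,r3:24
cycle 8: CDB Mul2=25; issue MUL r2<-Mul2 // r0:5,r1:Add1,r2:Mul2,r3:24
cycle 9: - // r0:5,r1:Add1,r2:Mul2,r3:24
cycle 10: CDB Mul1=120 // r0:5,r1:Add1,r2:Mul2,r3:24
cycle 11: - // r0:5,r1:Add1,r2:Mul2,r3:24
cycle 12: CDB Mul2=120 // r0:5,r1:Add1,r2:120,r3:24
cycle 13: CDB Add1=144 // r0:5,r1:144,r2:120,r3:24

STATUS = VALUE 144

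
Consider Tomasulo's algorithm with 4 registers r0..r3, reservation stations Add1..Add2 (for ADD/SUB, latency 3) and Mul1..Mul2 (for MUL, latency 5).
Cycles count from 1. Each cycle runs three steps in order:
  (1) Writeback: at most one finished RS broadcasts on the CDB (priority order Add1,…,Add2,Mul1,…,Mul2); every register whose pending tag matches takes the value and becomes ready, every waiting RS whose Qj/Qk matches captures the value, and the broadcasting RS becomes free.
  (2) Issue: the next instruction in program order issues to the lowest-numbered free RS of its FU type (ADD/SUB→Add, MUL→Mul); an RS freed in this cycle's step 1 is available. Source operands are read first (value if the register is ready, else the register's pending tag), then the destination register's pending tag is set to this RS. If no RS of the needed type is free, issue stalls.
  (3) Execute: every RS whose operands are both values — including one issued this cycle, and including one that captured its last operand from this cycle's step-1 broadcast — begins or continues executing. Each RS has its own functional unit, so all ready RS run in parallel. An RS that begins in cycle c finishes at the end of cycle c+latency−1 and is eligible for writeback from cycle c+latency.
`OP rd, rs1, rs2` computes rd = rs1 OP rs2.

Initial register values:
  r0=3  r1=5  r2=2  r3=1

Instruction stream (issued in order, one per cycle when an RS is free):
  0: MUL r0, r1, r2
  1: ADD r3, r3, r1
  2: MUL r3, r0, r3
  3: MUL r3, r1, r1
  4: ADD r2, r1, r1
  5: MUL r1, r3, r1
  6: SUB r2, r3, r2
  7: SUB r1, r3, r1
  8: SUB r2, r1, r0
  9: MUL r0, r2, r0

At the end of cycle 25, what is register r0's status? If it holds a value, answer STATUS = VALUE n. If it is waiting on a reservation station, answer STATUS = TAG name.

STATUS = TAG Mul1

c1: issue MUL r0<-Mul1 | r0:Mul1,r1:5,r2:2,r3:1
c2: issue ADD r3<-Add1 | r0:Mul1,r1:5,r2:2,r3:Add1
c3: issue MUL r3<-Mul2 | r0:Mul1,r1:5,r2:2,r3:Mul2
c4: stall | r0:Mul1,r1:5,r2:2,r3:Mul2
c5: CDB Add1=6; stall | r0:Mul1,r1:5,r2:2,r3:Mul2
c6: CDB Mul1=10; issue MUL r3<-Mul1 | r0:10,r1:5,r2:2,r3:Mul1
c7: issue ADD r2<-Add1 | r0:10,r1:5,r2:Add1,r3:Mul1
c8: stall | r0:10,r1:5,r2:Add1,r3:Mul1
c9: stall | r0:10,r1:5,r2:Add1,r3:Mul1
c10: CDB Add1=10; stall | r0:10,r1:5,r2:10,r3:Mul1
c11: CDB Mul1=25; issue MUL r1<-Mul1 | r0:10,r1:Mul1,r2:10,r3:25
c12: CDB Mul2=60; issue SUB r2<-Add1 | r0:10,r1:Mul1,r2:Add1,r3:25
c13: issue SUB r1<-Add2 | r0:10,r1:Add2,r2:Add1,r3:25
c14: stall | r0:10,r1:Add2,r2:Add1,r3:25
c15: CDB Add1=15; issue SUB r2<-Add1 | r0:10,r1:Add2,r2:Add1,r3:25
c16: CDB Mul1=125; issue MUL r0<-Mul1 | r0:Mul1,r1:Add2,r2:Add1,r3:25
c17: - | r0:Mul1,r1:Add2,r2:Add1,r3:25
c18: - | r0:Mul1,r1:Add2,r2:Add1,r3:25
c19: CDB Add2=-100 | r0:Mul1,r1:-100,r2:Add1,r3:25
c20: - | r0:Mul1,r1:-100,r2:Add1,r3:25
c21: - | r0:Mul1,r1:-100,r2:Add1,r3:25
c22: CDB Add1=-110 | r0:Mul1,r1:-100,r2:-110,r3:25
c23: - | r0:Mul1,r1:-100,r2:-110,r3:25
c24: - | r0:Mul1,r1:-100,r2:-110,r3:25
c25: - | r0:Mul1,r1:-100,r2:-110,r3:25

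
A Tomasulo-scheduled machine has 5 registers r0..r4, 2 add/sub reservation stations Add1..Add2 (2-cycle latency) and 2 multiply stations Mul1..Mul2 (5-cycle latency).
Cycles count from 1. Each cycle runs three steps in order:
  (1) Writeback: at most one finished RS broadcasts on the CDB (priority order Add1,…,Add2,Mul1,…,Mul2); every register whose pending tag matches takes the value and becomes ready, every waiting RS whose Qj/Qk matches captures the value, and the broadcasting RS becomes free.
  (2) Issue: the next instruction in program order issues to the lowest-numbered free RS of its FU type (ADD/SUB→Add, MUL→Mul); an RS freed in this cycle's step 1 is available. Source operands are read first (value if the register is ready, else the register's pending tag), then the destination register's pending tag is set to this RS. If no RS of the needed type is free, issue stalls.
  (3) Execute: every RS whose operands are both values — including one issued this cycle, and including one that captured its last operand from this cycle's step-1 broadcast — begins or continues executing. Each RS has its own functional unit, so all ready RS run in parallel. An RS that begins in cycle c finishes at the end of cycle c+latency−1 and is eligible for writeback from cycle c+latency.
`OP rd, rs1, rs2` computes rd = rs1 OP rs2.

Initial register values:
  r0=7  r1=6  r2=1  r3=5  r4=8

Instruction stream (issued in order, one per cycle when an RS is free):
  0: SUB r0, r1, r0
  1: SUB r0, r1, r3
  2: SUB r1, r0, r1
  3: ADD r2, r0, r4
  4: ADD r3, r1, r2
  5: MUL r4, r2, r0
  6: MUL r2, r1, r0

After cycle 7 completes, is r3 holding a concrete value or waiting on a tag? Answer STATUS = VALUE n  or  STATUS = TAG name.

STATUS = TAG Add1

c1: issue SUB r0<-Add1 | r0:Add1,r1:6,r2:1,r3:5,r4:8
c2: issue SUB r0<-Add2 | r0:Add2,r1:6,r2:1,r3:5,r4:8
c3: CDB Add1=-1; issue SUB r1<-Add1 | r0:Add2,r1:Add1,r2:1,r3:5,r4:8
c4: CDB Add2=1; issue ADD r2<-Add2 | r0:1,r1:Add1,r2:Add2,r3:5,r4:8
c5: stall | r0:1,r1:Add1,r2:Add2,r3:5,r4:8
c6: CDB Add1=-5; issue ADD r3<-Add1 | r0:1,r1:-5,r2:Add2,r3:Add1,r4:8
c7: CDB Add2=9; issue MUL r4<-Mul1 | r0:1,r1:-5,r2:9,r3:Add1,r4:Mul1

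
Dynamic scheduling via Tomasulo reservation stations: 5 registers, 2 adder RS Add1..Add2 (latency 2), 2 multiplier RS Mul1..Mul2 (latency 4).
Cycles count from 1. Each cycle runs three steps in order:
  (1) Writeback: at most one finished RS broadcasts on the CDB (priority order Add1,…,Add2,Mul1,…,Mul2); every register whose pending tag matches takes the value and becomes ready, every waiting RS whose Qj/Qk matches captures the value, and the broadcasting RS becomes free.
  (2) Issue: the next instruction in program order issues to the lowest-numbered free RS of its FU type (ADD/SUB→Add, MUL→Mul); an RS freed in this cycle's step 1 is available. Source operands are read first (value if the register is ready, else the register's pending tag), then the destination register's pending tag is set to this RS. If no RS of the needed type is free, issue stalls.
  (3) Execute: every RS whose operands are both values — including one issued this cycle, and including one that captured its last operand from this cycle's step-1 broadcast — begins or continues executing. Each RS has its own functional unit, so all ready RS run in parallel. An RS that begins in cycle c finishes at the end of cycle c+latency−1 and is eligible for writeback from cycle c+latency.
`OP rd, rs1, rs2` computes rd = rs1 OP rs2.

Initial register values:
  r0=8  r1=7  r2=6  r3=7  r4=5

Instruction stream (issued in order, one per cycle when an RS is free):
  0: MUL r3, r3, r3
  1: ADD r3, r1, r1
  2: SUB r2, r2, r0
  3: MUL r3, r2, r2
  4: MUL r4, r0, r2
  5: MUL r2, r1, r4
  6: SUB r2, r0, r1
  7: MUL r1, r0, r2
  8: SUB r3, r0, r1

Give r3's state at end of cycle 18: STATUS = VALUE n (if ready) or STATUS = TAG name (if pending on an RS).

STATUS = VALUE 0

cycle 1: issue MUL r3<-Mul1 // r0:8,r1:7,r2:6,r3:Mul1,r4:5
cycle 2: issue ADD r3<-Add1 // r0:8,r1:7,r2:6,r3:Add1,r4:5
cycle 3: issue SUB r2<-Add2 // r0:8,r1:7,r2:Add2,r3:Add1,r4:5
cycle 4: CDB Add1=14; issue MUL r3<-Mul2 // r0:8,r1:7,r2:Add2,r3:Mul2,r4:5
cycle 5: CDB Add2=-2; stall // r0:8,r1:7,r2:-2,r3:Mul2,r4:5
cycle 6: CDB Mul1=49; issue MUL r4<-Mul1 // r0:8,r1:7,r2:-2,r3:Mul2,r4:Mul1
cycle 7: stall // r0:8,r1:7,r2:-2,r3:Mul2,r4:Mul1
cycle 8: stall // r0:8,r1:7,r2:-2,r3:Mul2,r4:Mul1
cycle 9: CDB Mul2=4; issue MUL r2<-Mul2 // r0:8,r1:7,r2:Mul2,r3:4,r4:Mul1
cycle 10: CDB Mul1=-16; issue SUB r2<-Add1 // r0:8,r1:7,r2:Add1,r3:4,r4:-16
cycle 11: issue MUL r1<-Mul1 // r0:8,r1:Mul1,r2:Add1,r3:4,r4:-16
cycle 12: CDB Add1=1; issue SUB r3<-Add1 // r0:8,r1:Mul1,r2:1,r3:Add1,r4:-16
cycle 13: - // r0:8,r1:Mul1,r2:1,r3:Add1,r4:-16
cycle 14: CDB Mul2=-112 // r0:8,r1:Mul1,r2:1,r3:Add1,r4:-16
cycle 15: - // r0:8,r1:Mul1,r2:1,r3:Add1,r4:-16
cycle 16: CDB Mul1=8 // r0:8,r1:8,r2:1,r3:Add1,r4:-16
cycle 17: - // r0:8,r1:8,r2:1,r3:Add1,r4:-16
cycle 18: CDB Add1=0 // r0:8,r1:8,r2:1,r3:0,r4:-16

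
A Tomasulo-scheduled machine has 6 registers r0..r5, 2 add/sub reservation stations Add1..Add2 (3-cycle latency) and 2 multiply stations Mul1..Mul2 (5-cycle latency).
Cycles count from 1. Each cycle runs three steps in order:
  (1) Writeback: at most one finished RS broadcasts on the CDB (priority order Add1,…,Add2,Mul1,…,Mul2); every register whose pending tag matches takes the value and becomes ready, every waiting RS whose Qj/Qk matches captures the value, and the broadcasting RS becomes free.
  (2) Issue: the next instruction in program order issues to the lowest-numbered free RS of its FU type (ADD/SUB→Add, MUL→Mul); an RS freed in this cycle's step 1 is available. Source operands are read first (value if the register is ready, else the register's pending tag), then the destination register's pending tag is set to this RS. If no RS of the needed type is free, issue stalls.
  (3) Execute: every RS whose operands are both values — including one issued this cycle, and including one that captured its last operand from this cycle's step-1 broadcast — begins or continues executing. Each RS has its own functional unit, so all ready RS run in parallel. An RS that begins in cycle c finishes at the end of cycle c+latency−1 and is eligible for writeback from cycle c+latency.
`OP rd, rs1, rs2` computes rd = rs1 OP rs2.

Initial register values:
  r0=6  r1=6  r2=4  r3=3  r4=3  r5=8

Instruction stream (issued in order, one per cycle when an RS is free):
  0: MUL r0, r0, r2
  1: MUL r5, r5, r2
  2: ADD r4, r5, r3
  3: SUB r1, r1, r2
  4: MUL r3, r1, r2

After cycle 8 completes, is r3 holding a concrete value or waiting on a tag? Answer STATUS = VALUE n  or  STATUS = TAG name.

STATUS = TAG Mul1

cycle 1: issue MUL r0<-Mul1 // r0:Mul1,r1:6,r2:4,r3:3,r4:3,r5:8
cycle 2: issue MUL r5<-Mul2 // r0:Mul1,r1:6,r2:4,r3:3,r4:3,r5:Mul2
cycle 3: issue ADD r4<-Add1 // r0:Mul1,r1:6,r2:4,r3:3,r4:Add1,r5:Mul2
cycle 4: issue SUB r1<-Add2 // r0:Mul1,r1:Add2,r2:4,r3:3,r4:Add1,r5:Mul2
cycle 5: stall // r0:Mul1,r1:Add2,r2:4,r3:3,r4:Add1,r5:Mul2
cycle 6: CDB Mul1=24; issue MUL r3<-Mul1 // r0:24,r1:Add2,r2:4,r3:Mul1,r4:Add1,r5:Mul2
cycle 7: CDB Add2=2 // r0:24,r1:2,r2:4,r3:Mul1,r4:Add1,r5:Mul2
cycle 8: CDB Mul2=32 // r0:24,r1:2,r2:4,r3:Mul1,r4:Add1,r5:32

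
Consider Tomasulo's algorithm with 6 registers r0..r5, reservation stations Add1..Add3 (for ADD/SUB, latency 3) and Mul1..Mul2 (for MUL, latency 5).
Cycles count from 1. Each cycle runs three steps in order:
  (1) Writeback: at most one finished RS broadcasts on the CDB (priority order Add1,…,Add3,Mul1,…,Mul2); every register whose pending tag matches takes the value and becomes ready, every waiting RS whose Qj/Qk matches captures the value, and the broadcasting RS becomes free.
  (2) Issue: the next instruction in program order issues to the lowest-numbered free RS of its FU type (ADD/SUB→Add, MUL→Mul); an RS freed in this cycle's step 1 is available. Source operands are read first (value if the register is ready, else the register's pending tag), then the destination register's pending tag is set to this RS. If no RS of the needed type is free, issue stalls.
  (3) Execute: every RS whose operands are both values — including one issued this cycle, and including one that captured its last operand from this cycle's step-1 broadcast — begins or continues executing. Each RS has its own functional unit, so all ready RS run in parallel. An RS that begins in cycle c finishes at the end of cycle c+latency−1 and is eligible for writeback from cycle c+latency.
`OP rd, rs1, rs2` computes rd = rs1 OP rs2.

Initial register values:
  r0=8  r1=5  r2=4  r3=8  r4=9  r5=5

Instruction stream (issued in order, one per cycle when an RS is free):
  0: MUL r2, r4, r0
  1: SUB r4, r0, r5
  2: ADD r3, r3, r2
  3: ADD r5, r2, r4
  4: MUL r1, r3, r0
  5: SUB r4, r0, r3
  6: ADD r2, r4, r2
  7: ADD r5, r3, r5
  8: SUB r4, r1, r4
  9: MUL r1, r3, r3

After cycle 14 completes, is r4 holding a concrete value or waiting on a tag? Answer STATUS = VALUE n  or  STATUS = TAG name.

c1: issue MUL r2<-Mul1 | r0:8,r1:5,r2:Mul1,r3:8,r4:9,r5:5
c2: issue SUB r4<-Add1 | r0:8,r1:5,r2:Mul1,r3:8,r4:Add1,r5:5
c3: issue ADD r3<-Add2 | r0:8,r1:5,r2:Mul1,r3:Add2,r4:Add1,r5:5
c4: issue ADD r5<-Add3 | r0:8,r1:5,r2:Mul1,r3:Add2,r4:Add1,r5:Add3
c5: CDB Add1=3; issue MUL r1<-Mul2 | r0:8,r1:Mul2,r2:Mul1,r3:Add2,r4:3,r5:Add3
c6: CDB Mul1=72; issue SUB r4<-Add1 | r0:8,r1:Mul2,r2:72,r3:Add2,r4:Add1,r5:Add3
c7: stall | r0:8,r1:Mul2,r2:72,r3:Add2,r4:Add1,r5:Add3
c8: stall | r0:8,r1:Mul2,r2:72,r3:Add2,r4:Add1,r5:Add3
c9: CDB Add2=80; issue ADD r2<-Add2 | r0:8,r1:Mul2,r2:Add2,r3:80,r4:Add1,r5:Add3
c10: CDB Add3=75; issue ADD r5<-Add3 | r0:8,r1:Mul2,r2:Add2,r3:80,r4:Add1,r5:Add3
c11: stall | r0:8,r1:Mul2,r2:Add2,r3:80,r4:Add1,r5:Add3
c12: CDB Add1=-72; issue SUB r4<-Add1 | r0:8,r1:Mul2,r2:Add2,r3:80,r4:Add1,r5:Add3
c13: CDB Add3=155; issue MUL r1<-Mul1 | r0:8,r1:Mul1,r2:Add2,r3:80,r4:Add1,r5:155
c14: CDB Mul2=640 | r0:8,r1:Mul1,r2:Add2,r3:80,r4:Add1,r5:155

STATUS = TAG Add1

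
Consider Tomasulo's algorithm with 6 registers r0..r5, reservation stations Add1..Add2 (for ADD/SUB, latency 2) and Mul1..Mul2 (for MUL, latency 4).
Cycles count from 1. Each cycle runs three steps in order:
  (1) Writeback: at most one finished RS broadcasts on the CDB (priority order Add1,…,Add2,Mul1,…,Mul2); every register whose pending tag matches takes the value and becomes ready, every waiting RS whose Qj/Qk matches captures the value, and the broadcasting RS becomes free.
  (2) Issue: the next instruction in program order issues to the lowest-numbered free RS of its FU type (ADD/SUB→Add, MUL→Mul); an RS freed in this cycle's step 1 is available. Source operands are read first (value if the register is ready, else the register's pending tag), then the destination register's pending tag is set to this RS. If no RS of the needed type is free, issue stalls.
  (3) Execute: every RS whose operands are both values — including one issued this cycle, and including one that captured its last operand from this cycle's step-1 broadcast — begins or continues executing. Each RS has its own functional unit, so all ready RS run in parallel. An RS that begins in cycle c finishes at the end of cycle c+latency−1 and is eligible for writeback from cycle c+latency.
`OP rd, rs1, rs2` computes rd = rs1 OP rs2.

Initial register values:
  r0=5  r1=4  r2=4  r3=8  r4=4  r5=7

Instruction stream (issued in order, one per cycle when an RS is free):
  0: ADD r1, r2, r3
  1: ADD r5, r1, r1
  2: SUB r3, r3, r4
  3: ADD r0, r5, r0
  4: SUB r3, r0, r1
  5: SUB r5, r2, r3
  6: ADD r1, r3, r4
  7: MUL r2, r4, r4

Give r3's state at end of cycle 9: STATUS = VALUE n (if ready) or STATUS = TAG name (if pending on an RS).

STATUS = TAG Add2

c1: issue ADD r1<-Add1 | r0:5,r1:Add1,r2:4,r3:8,r4:4,r5:7
c2: issue ADD r5<-Add2 | r0:5,r1:Add1,r2:4,r3:8,r4:4,r5:Add2
c3: CDB Add1=12; issue SUB r3<-Add1 | r0:5,r1:12,r2:4,r3:Add1,r4:4,r5:Add2
c4: stall | r0:5,r1:12,r2:4,r3:Add1,r4:4,r5:Add2
c5: CDB Add1=4; issue ADD r0<-Add1 | r0:Add1,r1:12,r2:4,r3:4,r4:4,r5:Add2
c6: CDB Add2=24; issue SUB r3<-Add2 | r0:Add1,r1:12,r2:4,r3:Add2,r4:4,r5:24
c7: stall | r0:Add1,r1:12,r2:4,r3:Add2,r4:4,r5:24
c8: CDB Add1=29; issue SUB r5<-Add1 | r0:29,r1:12,r2:4,r3:Add2,r4:4,r5:Add1
c9: stall | r0:29,r1:12,r2:4,r3:Add2,r4:4,r5:Add1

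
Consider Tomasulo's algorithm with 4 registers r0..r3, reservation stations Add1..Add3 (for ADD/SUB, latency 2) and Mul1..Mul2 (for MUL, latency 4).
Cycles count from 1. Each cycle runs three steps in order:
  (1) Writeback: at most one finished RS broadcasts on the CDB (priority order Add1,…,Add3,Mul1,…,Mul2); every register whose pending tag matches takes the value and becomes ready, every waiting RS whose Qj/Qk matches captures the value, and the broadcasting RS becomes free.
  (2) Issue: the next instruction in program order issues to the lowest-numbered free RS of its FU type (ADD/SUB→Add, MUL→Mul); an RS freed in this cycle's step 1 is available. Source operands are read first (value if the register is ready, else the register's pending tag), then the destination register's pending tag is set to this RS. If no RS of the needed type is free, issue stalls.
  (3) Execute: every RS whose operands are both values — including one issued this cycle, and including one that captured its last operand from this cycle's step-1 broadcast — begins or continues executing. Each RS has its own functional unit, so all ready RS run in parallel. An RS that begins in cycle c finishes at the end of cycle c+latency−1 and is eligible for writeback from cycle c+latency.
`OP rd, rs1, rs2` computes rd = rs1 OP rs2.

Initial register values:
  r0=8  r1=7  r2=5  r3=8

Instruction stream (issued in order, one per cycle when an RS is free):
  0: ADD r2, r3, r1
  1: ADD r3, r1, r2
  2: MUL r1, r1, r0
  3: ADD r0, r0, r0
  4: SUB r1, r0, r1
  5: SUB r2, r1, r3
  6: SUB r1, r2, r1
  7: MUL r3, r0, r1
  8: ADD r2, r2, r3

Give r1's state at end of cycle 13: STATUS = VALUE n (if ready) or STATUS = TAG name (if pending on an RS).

STATUS = VALUE -22

  c1: issue ADD r2<-Add1  regs: r0:8,r1:7,r2:Add1,r3:8
  c2: issue ADD r3<-Add2  regs: r0:8,r1:7,r2:Add1,r3:Add2
  c3: CDB Add1=15; issue MUL r1<-Mul1  regs: r0:8,r1:Mul1,r2:15,r3:Add2
  c4: issue ADD r0<-Add1  regs: r0:Add1,r1:Mul1,r2:15,r3:Add2
  c5: CDB Add2=22; issue SUB r1<-Add2  regs: r0:Add1,r1:Add2,r2:15,r3:22
  c6: CDB Add1=16; issue SUB r2<-Add1  regs: r0:16,r1:Add2,r2:Add1,r3:22
  c7: CDB Mul1=56; issue SUB r1<-Add3  regs: r0:16,r1:Add3,r2:Add1,r3:22
  c8: issue MUL r3<-Mul1  regs: r0:16,r1:Add3,r2:Add1,r3:Mul1
  c9: CDB Add2=-40; issue ADD r2<-Add2  regs: r0:16,r1:Add3,r2:Add2,r3:Mul1
  c10: -  regs: r0:16,r1:Add3,r2:Add2,r3:Mul1
  c11: CDB Add1=-62  regs: r0:16,r1:Add3,r2:Add2,r3:Mul1
  c12: -  regs: r0:16,r1:Add3,r2:Add2,r3:Mul1
  c13: CDB Add3=-22  regs: r0:16,r1:-22,r2:Add2,r3:Mul1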